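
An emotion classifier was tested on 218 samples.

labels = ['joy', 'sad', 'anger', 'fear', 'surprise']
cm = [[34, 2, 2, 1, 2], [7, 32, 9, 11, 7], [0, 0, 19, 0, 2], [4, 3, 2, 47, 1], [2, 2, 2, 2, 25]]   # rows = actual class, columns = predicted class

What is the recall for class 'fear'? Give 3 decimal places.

Take TP from the diagonal, FP from the rest of the 'fear' prediction marginal, FN from the rest of the 'fear' actual marginal.
recall = TP/(TP+FN).
fear: TP=47, FN=4+3+2+1=10 → 47/57 = 0.8246

0.825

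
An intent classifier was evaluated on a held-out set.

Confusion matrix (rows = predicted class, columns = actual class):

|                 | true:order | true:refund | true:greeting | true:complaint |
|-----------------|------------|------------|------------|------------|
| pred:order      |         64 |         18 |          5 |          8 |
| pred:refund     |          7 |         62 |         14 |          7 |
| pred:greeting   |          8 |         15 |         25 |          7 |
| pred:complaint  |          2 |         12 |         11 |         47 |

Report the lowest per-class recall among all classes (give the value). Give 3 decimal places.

Per-class recall (TP/(TP+FN)):
  order: TP=64, FN=7+8+2=17 → 64/81 = 0.7901
  refund: TP=62, FN=18+15+12=45 → 62/107 = 0.5794
  greeting: TP=25, FN=5+14+11=30 → 25/55 = 0.4545
  complaint: TP=47, FN=8+7+7=22 → 47/69 = 0.6812
Lowest is class 'greeting' with recall = 0.455.

0.455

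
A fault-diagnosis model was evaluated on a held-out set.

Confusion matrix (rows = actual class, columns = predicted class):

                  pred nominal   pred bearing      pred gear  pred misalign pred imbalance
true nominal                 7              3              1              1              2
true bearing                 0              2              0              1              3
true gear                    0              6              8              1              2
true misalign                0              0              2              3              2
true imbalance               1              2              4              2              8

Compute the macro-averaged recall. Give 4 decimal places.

0.4406

Per-class recall (TP/(TP+FN)):
  nominal: TP=7, FN=3+1+1+2=7 → 7/14 = 0.50000
  bearing: TP=2, FN=0+0+1+3=4 → 2/6 = 0.33333
  gear: TP=8, FN=0+6+1+2=9 → 8/17 = 0.47059
  misalign: TP=3, FN=0+0+2+2=4 → 3/7 = 0.42857
  imbalance: TP=8, FN=1+2+4+2=9 → 8/17 = 0.47059
Macro-recall = mean = (0.50000 + 0.33333 + 0.47059 + 0.42857 + 0.47059) / 5 = 0.4406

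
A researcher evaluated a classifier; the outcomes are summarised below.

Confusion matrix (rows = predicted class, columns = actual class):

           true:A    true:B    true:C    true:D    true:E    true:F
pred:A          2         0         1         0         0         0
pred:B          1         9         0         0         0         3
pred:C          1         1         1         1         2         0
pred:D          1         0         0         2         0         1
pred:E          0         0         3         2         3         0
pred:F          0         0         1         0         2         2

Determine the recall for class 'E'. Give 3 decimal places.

recall = TP/(TP+FN).
E: TP=3, FN=0+0+2+0+2=4 → 3/7 = 0.4286

0.429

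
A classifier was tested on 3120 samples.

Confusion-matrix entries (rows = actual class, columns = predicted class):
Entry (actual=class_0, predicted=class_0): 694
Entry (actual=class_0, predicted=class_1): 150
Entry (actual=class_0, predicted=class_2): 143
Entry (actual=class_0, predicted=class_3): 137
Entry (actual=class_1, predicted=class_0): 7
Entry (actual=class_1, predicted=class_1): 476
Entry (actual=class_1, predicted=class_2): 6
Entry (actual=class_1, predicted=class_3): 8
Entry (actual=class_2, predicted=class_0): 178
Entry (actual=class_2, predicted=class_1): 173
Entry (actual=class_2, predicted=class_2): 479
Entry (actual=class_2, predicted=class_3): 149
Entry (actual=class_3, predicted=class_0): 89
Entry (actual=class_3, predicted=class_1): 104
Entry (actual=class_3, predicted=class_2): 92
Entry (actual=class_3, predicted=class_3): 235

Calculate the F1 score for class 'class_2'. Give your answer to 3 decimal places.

F1 score = 2·TP/(2·TP+FP+FN).
class_2: TP=479, FP=143+6+92=241, FN=178+173+149=500 → 958/1699 = 0.5639

0.564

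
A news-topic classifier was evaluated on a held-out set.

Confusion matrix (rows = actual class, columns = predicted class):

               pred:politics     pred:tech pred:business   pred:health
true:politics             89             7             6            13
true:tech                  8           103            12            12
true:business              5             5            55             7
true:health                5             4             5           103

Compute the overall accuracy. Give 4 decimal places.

0.7973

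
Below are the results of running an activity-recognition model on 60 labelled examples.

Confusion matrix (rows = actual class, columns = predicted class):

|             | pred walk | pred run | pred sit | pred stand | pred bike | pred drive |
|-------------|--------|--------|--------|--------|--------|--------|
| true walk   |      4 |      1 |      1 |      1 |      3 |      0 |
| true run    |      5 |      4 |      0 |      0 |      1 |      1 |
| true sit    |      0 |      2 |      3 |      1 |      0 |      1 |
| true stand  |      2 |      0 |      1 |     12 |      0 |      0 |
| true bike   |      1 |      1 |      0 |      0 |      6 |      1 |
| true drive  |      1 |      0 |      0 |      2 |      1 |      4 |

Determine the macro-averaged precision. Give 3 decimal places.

Per-class precision (TP/(TP+FP)):
  walk: TP=4, FP=5+0+2+1+1=9 → 4/13 = 0.3077
  run: TP=4, FP=1+2+0+1+0=4 → 4/8 = 0.5000
  sit: TP=3, FP=1+0+1+0+0=2 → 3/5 = 0.6000
  stand: TP=12, FP=1+0+1+0+2=4 → 12/16 = 0.7500
  bike: TP=6, FP=3+1+0+0+1=5 → 6/11 = 0.5455
  drive: TP=4, FP=0+1+1+0+1=3 → 4/7 = 0.5714
Macro-precision = mean = (0.3077 + 0.5000 + 0.6000 + 0.7500 + 0.5455 + 0.5714) / 6 = 0.546

0.546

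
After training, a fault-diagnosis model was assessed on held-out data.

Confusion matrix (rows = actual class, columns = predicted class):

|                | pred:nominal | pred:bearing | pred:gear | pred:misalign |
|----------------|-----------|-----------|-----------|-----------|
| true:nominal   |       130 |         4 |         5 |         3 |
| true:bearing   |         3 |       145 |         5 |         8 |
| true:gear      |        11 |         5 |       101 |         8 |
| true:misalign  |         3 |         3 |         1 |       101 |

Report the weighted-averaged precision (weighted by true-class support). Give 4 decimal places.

Per-class precision (TP/(TP+FP)):
  nominal: TP=130, FP=3+11+3=17 → 130/147 = 0.88435
  bearing: TP=145, FP=4+5+3=12 → 145/157 = 0.92357
  gear: TP=101, FP=5+5+1=11 → 101/112 = 0.90179
  misalign: TP=101, FP=3+8+8=19 → 101/120 = 0.84167
Weighted-precision = Σ (supportᵢ/N)·precisionᵢ with N=536: (142/536)·0.88435 + (161/536)·0.92357 + (125/536)·0.90179 + (108/536)·0.84167 = 0.8916

0.8916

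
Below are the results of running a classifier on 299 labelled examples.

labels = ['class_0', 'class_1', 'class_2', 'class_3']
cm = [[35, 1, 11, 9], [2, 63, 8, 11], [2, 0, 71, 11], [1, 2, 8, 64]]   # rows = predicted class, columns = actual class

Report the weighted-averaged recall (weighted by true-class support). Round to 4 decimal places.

Per-class recall (TP/(TP+FN)):
  class_0: TP=35, FN=2+2+1=5 → 35/40 = 0.87500
  class_1: TP=63, FN=1+0+2=3 → 63/66 = 0.95455
  class_2: TP=71, FN=11+8+8=27 → 71/98 = 0.72449
  class_3: TP=64, FN=9+11+11=31 → 64/95 = 0.67368
Weighted-recall = Σ (supportᵢ/N)·recallᵢ with N=299: (40/299)·0.87500 + (66/299)·0.95455 + (98/299)·0.72449 + (95/299)·0.67368 = 0.7793

0.7793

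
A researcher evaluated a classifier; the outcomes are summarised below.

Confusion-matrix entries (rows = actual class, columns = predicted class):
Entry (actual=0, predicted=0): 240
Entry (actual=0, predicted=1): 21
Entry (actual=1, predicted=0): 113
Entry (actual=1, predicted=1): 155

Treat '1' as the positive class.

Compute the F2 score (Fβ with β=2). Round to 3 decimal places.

Fβ = (1+β²)·TP / ((1+β²)·TP + β²·FN + FP), with β²=4
= 5·155 / (5·155 + 4·113 + 21) = 0.621

0.621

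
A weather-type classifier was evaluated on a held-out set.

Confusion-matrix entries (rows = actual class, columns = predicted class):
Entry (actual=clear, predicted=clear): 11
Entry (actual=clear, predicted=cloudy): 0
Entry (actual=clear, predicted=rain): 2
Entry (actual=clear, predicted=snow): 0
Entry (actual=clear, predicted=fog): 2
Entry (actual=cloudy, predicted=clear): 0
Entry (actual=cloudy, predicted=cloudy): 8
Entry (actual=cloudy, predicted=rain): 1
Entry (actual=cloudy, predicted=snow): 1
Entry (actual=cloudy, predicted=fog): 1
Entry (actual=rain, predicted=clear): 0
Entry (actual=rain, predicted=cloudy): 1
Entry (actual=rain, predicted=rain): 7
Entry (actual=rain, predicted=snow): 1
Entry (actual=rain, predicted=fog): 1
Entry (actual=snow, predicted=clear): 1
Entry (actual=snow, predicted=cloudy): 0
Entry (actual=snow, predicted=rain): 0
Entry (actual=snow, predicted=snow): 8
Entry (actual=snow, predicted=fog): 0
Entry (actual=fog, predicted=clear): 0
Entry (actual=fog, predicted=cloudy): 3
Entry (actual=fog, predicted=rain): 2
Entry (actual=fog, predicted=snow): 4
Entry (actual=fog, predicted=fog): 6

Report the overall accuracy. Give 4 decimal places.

Accuracy = trace / total = (11+8+7+8+6=40) / 60 = 40/60 = 0.6667

0.6667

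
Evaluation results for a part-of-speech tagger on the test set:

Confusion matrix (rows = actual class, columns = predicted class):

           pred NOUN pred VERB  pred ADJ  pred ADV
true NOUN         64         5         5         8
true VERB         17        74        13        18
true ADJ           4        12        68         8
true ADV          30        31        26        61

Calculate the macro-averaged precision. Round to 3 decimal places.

0.603

Per-class precision (TP/(TP+FP)):
  NOUN: TP=64, FP=17+4+30=51 → 64/115 = 0.5565
  VERB: TP=74, FP=5+12+31=48 → 74/122 = 0.6066
  ADJ: TP=68, FP=5+13+26=44 → 68/112 = 0.6071
  ADV: TP=61, FP=8+18+8=34 → 61/95 = 0.6421
Macro-precision = mean = (0.5565 + 0.6066 + 0.6071 + 0.6421) / 4 = 0.603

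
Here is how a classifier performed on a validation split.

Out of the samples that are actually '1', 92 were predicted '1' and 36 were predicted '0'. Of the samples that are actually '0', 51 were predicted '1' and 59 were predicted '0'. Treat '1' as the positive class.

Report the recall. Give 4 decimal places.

0.7188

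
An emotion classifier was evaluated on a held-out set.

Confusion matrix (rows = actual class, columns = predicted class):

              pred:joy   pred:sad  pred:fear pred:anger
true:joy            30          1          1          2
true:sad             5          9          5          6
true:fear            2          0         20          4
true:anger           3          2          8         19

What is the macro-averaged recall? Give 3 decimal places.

Per-class recall (TP/(TP+FN)):
  joy: TP=30, FN=1+1+2=4 → 30/34 = 0.8824
  sad: TP=9, FN=5+5+6=16 → 9/25 = 0.3600
  fear: TP=20, FN=2+0+4=6 → 20/26 = 0.7692
  anger: TP=19, FN=3+2+8=13 → 19/32 = 0.5938
Macro-recall = mean = (0.8824 + 0.3600 + 0.7692 + 0.5938) / 4 = 0.651

0.651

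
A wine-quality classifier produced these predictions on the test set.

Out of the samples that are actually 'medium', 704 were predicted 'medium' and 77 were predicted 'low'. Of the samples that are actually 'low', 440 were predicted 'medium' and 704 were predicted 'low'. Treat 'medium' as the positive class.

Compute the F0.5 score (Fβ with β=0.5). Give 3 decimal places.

0.657

Fβ = (1+β²)·TP / ((1+β²)·TP + β²·FN + FP), with β²=1/4
= 1.25·704 / (1.25·704 + 0.25·77 + 440) = 0.657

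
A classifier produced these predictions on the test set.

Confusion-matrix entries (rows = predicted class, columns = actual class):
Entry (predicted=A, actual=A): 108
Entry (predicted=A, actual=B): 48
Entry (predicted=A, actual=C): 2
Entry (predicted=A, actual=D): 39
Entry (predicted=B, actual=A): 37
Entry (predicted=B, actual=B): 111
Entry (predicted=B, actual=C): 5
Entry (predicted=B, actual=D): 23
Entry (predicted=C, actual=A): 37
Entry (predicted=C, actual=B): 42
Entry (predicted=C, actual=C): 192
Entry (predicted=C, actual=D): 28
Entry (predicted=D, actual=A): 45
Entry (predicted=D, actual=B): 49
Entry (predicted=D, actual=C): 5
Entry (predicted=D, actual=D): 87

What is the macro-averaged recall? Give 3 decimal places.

0.588

Per-class recall (TP/(TP+FN)):
  A: TP=108, FN=37+37+45=119 → 108/227 = 0.4758
  B: TP=111, FN=48+42+49=139 → 111/250 = 0.4440
  C: TP=192, FN=2+5+5=12 → 192/204 = 0.9412
  D: TP=87, FN=39+23+28=90 → 87/177 = 0.4915
Macro-recall = mean = (0.4758 + 0.4440 + 0.9412 + 0.4915) / 4 = 0.588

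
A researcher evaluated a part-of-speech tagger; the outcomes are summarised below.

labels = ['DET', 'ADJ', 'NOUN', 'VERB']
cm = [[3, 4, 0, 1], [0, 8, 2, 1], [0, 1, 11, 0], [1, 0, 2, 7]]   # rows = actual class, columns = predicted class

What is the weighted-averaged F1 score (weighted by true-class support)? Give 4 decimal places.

0.6946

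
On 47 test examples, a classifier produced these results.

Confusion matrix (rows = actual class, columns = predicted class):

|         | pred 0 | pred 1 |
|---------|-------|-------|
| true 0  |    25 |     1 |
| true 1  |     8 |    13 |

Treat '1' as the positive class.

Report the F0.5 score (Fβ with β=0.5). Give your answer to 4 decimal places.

Fβ = (1+β²)·TP / ((1+β²)·TP + β²·FN + FP), with β²=1/4
= 1.25·13 / (1.25·13 + 0.25·8 + 1) = 0.8442

0.8442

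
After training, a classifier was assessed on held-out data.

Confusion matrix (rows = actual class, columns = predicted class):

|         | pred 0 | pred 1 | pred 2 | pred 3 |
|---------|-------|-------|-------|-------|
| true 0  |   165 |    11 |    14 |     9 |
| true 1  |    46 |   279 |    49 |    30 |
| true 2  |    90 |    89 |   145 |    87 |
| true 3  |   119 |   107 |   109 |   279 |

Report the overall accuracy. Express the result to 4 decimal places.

0.5332

Accuracy = trace / total = (165+279+145+279=868) / 1628 = 868/1628 = 0.5332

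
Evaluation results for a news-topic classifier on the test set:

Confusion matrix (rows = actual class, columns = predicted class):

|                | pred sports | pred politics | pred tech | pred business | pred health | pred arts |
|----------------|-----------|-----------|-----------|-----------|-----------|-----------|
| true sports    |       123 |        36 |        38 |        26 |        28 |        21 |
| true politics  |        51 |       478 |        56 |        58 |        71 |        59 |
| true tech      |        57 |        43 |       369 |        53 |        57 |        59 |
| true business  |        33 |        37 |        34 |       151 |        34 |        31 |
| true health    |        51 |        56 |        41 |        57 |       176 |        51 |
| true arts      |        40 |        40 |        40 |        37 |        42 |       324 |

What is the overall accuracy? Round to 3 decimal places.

Accuracy = trace / total = (123+478+369+151+176+324=1621) / 2958 = 1621/2958 = 0.548

0.548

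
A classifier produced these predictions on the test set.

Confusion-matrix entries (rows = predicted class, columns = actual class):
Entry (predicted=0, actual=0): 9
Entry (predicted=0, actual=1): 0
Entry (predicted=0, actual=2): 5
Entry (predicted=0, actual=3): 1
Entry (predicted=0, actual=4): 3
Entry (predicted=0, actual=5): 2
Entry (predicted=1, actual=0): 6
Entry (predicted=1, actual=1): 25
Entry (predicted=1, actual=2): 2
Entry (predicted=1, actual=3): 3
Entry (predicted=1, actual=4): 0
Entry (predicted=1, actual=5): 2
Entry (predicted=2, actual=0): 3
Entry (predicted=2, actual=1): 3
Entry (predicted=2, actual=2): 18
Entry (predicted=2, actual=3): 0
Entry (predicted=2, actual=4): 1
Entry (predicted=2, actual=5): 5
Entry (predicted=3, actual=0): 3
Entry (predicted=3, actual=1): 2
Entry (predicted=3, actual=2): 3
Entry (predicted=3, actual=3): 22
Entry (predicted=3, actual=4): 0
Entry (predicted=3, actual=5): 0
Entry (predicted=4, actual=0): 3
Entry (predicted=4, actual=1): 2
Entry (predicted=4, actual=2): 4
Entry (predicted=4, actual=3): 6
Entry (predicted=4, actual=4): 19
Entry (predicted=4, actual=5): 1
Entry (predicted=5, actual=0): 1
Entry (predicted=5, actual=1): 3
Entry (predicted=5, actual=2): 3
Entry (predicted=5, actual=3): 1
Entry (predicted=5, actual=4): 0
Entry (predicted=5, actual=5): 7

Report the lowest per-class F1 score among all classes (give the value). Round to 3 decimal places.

Per-class F1 score (2·TP/(2·TP+FP+FN)):
  0: TP=9, FP=0+5+1+3+2=11, FN=6+3+3+3+1=16 → 18/45 = 0.4000
  1: TP=25, FP=6+2+3+0+2=13, FN=0+3+2+2+3=10 → 50/73 = 0.6849
  2: TP=18, FP=3+3+0+1+5=12, FN=5+2+3+4+3=17 → 36/65 = 0.5538
  3: TP=22, FP=3+2+3+0+0=8, FN=1+3+0+6+1=11 → 44/63 = 0.6984
  4: TP=19, FP=3+2+4+6+1=16, FN=3+0+1+0+0=4 → 38/58 = 0.6552
  5: TP=7, FP=1+3+3+1+0=8, FN=2+2+5+0+1=10 → 14/32 = 0.4375
Lowest is class '0' with F1 score = 0.400.

0.400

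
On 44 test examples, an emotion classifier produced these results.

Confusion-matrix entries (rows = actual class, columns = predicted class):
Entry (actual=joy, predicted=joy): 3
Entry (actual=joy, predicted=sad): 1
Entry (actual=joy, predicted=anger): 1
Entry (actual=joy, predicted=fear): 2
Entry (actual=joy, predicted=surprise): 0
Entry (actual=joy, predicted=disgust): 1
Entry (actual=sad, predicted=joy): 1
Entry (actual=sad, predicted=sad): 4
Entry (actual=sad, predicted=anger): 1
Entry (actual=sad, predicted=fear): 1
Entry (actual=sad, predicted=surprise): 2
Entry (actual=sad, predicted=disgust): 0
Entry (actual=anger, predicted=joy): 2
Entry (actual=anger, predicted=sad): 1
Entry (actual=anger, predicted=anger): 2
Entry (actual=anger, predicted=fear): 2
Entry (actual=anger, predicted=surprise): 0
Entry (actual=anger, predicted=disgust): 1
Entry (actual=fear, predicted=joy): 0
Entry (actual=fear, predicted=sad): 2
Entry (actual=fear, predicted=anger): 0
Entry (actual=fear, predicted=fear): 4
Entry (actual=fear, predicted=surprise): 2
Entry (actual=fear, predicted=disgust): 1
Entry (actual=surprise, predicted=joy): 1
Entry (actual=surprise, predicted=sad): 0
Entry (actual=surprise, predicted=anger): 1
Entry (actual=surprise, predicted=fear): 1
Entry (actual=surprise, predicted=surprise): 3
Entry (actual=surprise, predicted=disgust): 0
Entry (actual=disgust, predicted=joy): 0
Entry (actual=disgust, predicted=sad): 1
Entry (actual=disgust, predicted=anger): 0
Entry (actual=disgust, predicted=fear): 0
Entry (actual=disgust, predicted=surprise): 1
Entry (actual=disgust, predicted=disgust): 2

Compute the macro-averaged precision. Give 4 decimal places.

0.4080

Per-class precision (TP/(TP+FP)):
  joy: TP=3, FP=1+2+0+1+0=4 → 3/7 = 0.42857
  sad: TP=4, FP=1+1+2+0+1=5 → 4/9 = 0.44444
  anger: TP=2, FP=1+1+0+1+0=3 → 2/5 = 0.40000
  fear: TP=4, FP=2+1+2+1+0=6 → 4/10 = 0.40000
  surprise: TP=3, FP=0+2+0+2+1=5 → 3/8 = 0.37500
  disgust: TP=2, FP=1+0+1+1+0=3 → 2/5 = 0.40000
Macro-precision = mean = (0.42857 + 0.44444 + 0.40000 + 0.40000 + 0.37500 + 0.40000) / 6 = 0.4080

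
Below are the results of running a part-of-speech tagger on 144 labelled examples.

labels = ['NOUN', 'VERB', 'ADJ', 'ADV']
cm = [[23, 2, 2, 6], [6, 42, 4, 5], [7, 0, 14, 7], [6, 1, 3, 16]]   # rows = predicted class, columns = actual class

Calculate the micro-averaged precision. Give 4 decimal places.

0.6597

Micro-averaging pools counts across classes: ΣTP=95, ΣFP=49, ΣFN=49.
Micro-precision = TP/(TP+FP) on pooled counts = 0.6597 (equals overall accuracy in single-label multiclass).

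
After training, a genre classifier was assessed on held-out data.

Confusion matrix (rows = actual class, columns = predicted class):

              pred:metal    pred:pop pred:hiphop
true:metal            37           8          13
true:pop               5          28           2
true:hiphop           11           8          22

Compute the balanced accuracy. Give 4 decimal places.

0.6582

Balanced accuracy = mean of per-class recall.
  metal: recall = 37/58 = 0.63793
  pop: recall = 28/35 = 0.80000
  hiphop: recall = 22/41 = 0.53659
Mean = (0.63793 + 0.80000 + 0.53659) / 3 = 0.6582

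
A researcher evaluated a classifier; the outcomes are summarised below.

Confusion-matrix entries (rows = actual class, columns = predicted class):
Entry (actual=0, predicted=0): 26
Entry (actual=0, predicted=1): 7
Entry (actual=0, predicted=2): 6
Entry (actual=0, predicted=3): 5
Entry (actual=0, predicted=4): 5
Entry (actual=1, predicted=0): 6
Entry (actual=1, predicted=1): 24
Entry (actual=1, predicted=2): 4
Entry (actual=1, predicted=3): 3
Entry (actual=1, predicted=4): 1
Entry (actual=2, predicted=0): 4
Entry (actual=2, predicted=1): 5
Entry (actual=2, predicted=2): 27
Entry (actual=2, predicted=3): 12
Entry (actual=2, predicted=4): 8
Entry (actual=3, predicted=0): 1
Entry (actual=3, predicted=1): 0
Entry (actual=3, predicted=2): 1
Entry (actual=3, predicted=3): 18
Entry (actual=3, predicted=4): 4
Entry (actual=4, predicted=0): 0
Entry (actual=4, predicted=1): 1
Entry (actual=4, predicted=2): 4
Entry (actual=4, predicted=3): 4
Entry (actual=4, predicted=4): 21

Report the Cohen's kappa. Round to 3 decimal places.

Observed agreement pₒ = trace/N = 116/197 = 0.5888
Expected agreement pₑ = Σ (rowᵢ·colᵢ)/N² = (49·37 + 38·37 + 56·42 + 24·42 + 30·39)/197² = 0.1997
κ = (pₒ − pₑ)/(1 − pₑ) = (0.5888 − 0.1997)/(1 − 0.1997) = 0.486

0.486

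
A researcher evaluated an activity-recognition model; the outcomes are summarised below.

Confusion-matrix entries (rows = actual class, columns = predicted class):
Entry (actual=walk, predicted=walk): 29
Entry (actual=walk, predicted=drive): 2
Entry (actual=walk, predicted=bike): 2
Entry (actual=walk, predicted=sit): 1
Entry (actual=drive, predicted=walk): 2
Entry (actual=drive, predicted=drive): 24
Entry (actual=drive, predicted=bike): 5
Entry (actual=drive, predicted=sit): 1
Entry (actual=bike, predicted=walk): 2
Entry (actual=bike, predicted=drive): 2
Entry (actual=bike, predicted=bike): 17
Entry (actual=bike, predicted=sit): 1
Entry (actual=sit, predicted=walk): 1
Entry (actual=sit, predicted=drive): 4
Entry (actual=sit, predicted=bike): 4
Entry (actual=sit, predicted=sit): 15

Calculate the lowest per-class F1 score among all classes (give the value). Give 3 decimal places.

0.680

Per-class F1 score (2·TP/(2·TP+FP+FN)):
  walk: TP=29, FP=2+2+1=5, FN=2+2+1=5 → 58/68 = 0.8529
  drive: TP=24, FP=2+2+4=8, FN=2+5+1=8 → 48/64 = 0.7500
  bike: TP=17, FP=2+5+4=11, FN=2+2+1=5 → 34/50 = 0.6800
  sit: TP=15, FP=1+1+1=3, FN=1+4+4=9 → 30/42 = 0.7143
Lowest is class 'bike' with F1 score = 0.680.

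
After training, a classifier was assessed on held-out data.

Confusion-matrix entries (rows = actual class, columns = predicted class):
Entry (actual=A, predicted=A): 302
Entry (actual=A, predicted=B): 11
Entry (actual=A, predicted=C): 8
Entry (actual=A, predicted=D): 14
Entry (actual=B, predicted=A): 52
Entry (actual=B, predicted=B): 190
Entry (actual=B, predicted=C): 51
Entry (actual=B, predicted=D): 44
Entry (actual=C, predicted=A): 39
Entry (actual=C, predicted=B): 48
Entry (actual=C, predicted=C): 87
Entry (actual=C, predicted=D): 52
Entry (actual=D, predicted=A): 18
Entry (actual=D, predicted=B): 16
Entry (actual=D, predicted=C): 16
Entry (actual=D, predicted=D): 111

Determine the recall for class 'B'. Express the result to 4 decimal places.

Take TP from the diagonal, FP from the rest of the 'B' prediction marginal, FN from the rest of the 'B' actual marginal.
recall = TP/(TP+FN).
B: TP=190, FN=52+51+44=147 → 190/337 = 0.56380

0.5638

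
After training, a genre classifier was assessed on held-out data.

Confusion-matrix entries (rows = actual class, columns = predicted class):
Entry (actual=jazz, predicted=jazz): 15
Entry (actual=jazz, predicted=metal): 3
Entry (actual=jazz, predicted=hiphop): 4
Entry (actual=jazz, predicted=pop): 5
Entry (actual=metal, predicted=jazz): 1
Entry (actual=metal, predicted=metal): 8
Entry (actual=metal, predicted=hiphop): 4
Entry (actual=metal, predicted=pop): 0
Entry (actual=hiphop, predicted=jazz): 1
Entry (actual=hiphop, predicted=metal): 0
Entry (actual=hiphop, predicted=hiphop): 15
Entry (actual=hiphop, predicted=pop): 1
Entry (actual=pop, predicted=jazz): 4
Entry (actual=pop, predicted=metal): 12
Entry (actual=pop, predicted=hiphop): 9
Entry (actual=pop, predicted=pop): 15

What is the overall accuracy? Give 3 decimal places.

Accuracy = trace / total = (15+8+15+15=53) / 97 = 53/97 = 0.546

0.546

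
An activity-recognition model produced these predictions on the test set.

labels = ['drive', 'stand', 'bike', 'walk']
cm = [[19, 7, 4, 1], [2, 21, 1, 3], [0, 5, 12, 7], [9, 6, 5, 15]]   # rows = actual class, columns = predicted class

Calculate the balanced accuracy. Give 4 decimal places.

0.5798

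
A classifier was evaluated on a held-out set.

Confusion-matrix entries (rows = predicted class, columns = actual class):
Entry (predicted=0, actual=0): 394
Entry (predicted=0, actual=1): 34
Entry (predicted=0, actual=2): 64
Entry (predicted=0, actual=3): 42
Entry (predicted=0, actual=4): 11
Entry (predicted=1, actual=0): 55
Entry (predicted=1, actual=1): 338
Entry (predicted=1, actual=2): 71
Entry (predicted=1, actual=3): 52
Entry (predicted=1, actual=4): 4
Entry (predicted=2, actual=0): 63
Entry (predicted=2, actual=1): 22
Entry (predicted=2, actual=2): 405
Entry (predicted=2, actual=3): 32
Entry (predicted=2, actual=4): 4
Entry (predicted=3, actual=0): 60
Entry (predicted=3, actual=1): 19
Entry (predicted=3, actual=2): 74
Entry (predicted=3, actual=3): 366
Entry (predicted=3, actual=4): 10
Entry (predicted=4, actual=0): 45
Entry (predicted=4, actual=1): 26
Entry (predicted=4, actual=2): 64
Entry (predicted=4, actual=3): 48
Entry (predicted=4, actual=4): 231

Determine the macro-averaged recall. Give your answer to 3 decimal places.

0.714

Per-class recall (TP/(TP+FN)):
  0: TP=394, FN=55+63+60+45=223 → 394/617 = 0.6386
  1: TP=338, FN=34+22+19+26=101 → 338/439 = 0.7699
  2: TP=405, FN=64+71+74+64=273 → 405/678 = 0.5973
  3: TP=366, FN=42+52+32+48=174 → 366/540 = 0.6778
  4: TP=231, FN=11+4+4+10=29 → 231/260 = 0.8885
Macro-recall = mean = (0.6386 + 0.7699 + 0.5973 + 0.6778 + 0.8885) / 5 = 0.714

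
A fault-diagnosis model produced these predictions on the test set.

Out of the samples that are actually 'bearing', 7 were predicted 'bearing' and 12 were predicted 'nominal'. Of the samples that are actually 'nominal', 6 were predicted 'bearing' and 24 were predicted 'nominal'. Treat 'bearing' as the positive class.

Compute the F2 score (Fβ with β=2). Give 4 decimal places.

0.3933

Fβ = (1+β²)·TP / ((1+β²)·TP + β²·FN + FP), with β²=4
= 5·7 / (5·7 + 4·12 + 6) = 0.3933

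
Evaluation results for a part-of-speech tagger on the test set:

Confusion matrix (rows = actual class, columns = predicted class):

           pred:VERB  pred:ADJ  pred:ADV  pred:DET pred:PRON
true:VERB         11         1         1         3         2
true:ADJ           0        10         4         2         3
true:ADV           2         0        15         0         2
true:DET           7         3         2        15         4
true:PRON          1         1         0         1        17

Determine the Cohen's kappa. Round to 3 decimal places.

0.544

Observed agreement pₒ = trace/N = 68/107 = 0.6355
Expected agreement pₑ = Σ (rowᵢ·colᵢ)/N² = (18·21 + 19·15 + 19·22 + 31·21 + 20·28)/107² = 0.2002
κ = (pₒ − pₑ)/(1 − pₑ) = (0.6355 − 0.2002)/(1 − 0.2002) = 0.544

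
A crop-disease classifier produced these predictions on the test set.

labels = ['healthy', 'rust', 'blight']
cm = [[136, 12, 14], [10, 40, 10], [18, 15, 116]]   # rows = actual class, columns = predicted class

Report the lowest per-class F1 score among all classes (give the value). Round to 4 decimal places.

0.6299

Per-class F1 score (2·TP/(2·TP+FP+FN)):
  healthy: TP=136, FP=10+18=28, FN=12+14=26 → 272/326 = 0.83436
  rust: TP=40, FP=12+15=27, FN=10+10=20 → 80/127 = 0.62992
  blight: TP=116, FP=14+10=24, FN=18+15=33 → 232/289 = 0.80277
Lowest is class 'rust' with F1 score = 0.6299.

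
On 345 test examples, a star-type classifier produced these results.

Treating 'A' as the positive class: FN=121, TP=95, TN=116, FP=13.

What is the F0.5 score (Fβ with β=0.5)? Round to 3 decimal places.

Fβ = (1+β²)·TP / ((1+β²)·TP + β²·FN + FP), with β²=1/4
= 1.25·95 / (1.25·95 + 0.25·121 + 13) = 0.733

0.733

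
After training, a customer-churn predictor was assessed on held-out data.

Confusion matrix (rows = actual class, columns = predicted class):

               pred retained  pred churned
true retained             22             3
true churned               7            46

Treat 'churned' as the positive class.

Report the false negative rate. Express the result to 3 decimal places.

FNR = FN/(FN+TP) = 7/(7+46) = 0.132

0.132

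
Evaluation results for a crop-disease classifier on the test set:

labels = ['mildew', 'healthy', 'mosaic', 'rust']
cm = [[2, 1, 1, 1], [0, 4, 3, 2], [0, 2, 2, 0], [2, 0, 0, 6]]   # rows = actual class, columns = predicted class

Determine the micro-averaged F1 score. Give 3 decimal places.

0.538

Micro-averaging pools counts across classes: ΣTP=14, ΣFP=12, ΣFN=12.
Micro-F1 score = 2·TP/(2·TP+FP+FN) on pooled counts = 0.538 (equals overall accuracy in single-label multiclass).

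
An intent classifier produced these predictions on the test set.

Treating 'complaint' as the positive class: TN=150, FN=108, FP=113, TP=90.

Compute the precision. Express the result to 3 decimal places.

0.443

Precision = TP/(TP+FP) = 90/(90+113) = 90/203 = 0.443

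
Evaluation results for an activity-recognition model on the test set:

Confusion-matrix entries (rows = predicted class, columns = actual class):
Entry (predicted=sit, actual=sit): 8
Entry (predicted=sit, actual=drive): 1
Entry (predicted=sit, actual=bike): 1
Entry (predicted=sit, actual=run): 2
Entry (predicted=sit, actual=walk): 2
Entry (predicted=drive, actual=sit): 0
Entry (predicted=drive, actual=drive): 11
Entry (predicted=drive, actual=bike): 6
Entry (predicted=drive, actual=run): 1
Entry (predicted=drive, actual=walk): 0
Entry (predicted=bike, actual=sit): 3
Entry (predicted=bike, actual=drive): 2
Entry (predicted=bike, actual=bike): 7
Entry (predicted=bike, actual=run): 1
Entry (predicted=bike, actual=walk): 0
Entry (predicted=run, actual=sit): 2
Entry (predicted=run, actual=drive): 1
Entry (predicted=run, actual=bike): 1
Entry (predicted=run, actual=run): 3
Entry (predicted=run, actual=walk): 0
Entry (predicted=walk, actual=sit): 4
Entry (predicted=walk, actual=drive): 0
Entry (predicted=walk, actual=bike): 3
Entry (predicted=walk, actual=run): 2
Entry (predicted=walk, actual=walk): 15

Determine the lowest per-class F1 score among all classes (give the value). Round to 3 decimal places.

Per-class F1 score (2·TP/(2·TP+FP+FN)):
  sit: TP=8, FP=1+1+2+2=6, FN=0+3+2+4=9 → 16/31 = 0.5161
  drive: TP=11, FP=0+6+1+0=7, FN=1+2+1+0=4 → 22/33 = 0.6667
  bike: TP=7, FP=3+2+1+0=6, FN=1+6+1+3=11 → 14/31 = 0.4516
  run: TP=3, FP=2+1+1+0=4, FN=2+1+1+2=6 → 6/16 = 0.3750
  walk: TP=15, FP=4+0+3+2=9, FN=2+0+0+0=2 → 30/41 = 0.7317
Lowest is class 'run' with F1 score = 0.375.

0.375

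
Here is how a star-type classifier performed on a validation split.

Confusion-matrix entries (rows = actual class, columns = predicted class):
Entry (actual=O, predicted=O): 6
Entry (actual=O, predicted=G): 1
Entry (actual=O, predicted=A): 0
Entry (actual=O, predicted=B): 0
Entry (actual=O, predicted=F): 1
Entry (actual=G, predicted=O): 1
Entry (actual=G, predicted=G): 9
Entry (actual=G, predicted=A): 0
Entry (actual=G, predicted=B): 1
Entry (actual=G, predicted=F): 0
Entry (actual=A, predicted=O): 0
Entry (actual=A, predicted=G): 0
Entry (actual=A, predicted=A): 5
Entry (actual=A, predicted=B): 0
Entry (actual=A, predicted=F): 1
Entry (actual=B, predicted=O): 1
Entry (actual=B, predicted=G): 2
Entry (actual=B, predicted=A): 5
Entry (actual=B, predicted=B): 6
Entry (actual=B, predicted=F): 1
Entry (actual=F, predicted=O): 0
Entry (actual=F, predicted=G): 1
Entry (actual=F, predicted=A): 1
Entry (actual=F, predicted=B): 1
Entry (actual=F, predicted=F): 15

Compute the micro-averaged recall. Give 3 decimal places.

Micro-averaging pools counts across classes: ΣTP=41, ΣFP=17, ΣFN=17.
Micro-recall = TP/(TP+FN) on pooled counts = 0.707 (equals overall accuracy in single-label multiclass).

0.707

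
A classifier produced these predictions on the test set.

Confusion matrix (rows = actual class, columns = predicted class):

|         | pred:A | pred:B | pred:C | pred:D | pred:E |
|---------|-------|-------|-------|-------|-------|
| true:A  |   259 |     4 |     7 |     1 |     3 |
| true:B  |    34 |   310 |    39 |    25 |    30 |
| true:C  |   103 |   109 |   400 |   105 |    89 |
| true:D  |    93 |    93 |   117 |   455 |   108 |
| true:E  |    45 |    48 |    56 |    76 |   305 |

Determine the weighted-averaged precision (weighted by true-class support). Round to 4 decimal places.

0.6149

Per-class precision (TP/(TP+FP)):
  A: TP=259, FP=34+103+93+45=275 → 259/534 = 0.48502
  B: TP=310, FP=4+109+93+48=254 → 310/564 = 0.54965
  C: TP=400, FP=7+39+117+56=219 → 400/619 = 0.64620
  D: TP=455, FP=1+25+105+76=207 → 455/662 = 0.68731
  E: TP=305, FP=3+30+89+108=230 → 305/535 = 0.57009
Weighted-precision = Σ (supportᵢ/N)·precisionᵢ with N=2914: (274/2914)·0.48502 + (438/2914)·0.54965 + (806/2914)·0.64620 + (866/2914)·0.68731 + (530/2914)·0.57009 = 0.6149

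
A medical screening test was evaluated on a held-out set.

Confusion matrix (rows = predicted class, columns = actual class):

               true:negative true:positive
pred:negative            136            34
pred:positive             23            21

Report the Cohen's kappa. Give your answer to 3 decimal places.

Observed agreement pₒ = trace/N = 157/214 = 0.7336
Expected agreement pₑ = Σ (rowᵢ·colᵢ)/N² = (159·170 + 55·44)/214² = 0.6431
κ = (pₒ − pₑ)/(1 − pₑ) = (0.7336 − 0.6431)/(1 − 0.6431) = 0.254

0.254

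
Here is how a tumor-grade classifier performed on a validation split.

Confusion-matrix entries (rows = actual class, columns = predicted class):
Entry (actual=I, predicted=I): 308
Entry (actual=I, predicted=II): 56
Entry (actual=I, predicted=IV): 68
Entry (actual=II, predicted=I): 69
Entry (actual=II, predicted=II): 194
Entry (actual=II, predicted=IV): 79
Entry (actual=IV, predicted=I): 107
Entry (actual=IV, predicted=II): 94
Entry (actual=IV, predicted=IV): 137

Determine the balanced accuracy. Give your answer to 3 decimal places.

0.562

Balanced accuracy = mean of per-class recall.
  I: recall = 308/432 = 0.7130
  II: recall = 194/342 = 0.5673
  IV: recall = 137/338 = 0.4053
Mean = (0.7130 + 0.5673 + 0.4053) / 3 = 0.562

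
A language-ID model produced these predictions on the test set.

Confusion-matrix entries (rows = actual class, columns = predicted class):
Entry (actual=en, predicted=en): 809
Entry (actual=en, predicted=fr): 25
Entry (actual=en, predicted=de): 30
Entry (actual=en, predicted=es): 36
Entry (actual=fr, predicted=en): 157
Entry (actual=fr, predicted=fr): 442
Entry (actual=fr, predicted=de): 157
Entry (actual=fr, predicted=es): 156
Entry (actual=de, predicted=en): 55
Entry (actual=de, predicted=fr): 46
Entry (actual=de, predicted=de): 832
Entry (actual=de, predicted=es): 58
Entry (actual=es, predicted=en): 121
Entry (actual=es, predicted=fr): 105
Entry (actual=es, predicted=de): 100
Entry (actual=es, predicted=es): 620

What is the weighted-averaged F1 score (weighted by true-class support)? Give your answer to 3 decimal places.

0.712

Per-class F1 score (2·TP/(2·TP+FP+FN)):
  en: TP=809, FP=157+55+121=333, FN=25+30+36=91 → 1618/2042 = 0.7924
  fr: TP=442, FP=25+46+105=176, FN=157+157+156=470 → 884/1530 = 0.5778
  de: TP=832, FP=30+157+100=287, FN=55+46+58=159 → 1664/2110 = 0.7886
  es: TP=620, FP=36+156+58=250, FN=121+105+100=326 → 1240/1816 = 0.6828
Weighted-F1 score = Σ (supportᵢ/N)·F1 scoreᵢ with N=3749: (900/3749)·0.7924 + (912/3749)·0.5778 + (991/3749)·0.7886 + (946/3749)·0.6828 = 0.712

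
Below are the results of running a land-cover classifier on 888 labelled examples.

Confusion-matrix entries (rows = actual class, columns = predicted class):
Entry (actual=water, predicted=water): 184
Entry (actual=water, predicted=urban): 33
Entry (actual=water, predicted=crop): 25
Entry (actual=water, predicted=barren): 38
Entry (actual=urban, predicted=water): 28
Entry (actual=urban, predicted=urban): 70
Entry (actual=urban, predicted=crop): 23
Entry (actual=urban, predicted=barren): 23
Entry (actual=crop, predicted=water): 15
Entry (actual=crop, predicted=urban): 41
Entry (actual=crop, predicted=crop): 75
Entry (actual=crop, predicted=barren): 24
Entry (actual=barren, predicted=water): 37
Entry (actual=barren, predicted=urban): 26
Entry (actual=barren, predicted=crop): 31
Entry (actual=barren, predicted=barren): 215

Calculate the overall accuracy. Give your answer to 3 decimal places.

0.613

Accuracy = trace / total = (184+70+75+215=544) / 888 = 544/888 = 0.613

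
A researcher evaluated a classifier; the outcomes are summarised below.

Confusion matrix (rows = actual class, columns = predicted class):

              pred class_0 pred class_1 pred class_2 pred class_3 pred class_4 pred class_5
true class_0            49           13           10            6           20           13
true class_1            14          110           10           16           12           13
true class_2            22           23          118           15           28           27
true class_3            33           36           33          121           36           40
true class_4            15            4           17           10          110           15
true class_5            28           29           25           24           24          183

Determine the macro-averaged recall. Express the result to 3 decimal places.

Per-class recall (TP/(TP+FN)):
  class_0: TP=49, FN=13+10+6+20+13=62 → 49/111 = 0.4414
  class_1: TP=110, FN=14+10+16+12+13=65 → 110/175 = 0.6286
  class_2: TP=118, FN=22+23+15+28+27=115 → 118/233 = 0.5064
  class_3: TP=121, FN=33+36+33+36+40=178 → 121/299 = 0.4047
  class_4: TP=110, FN=15+4+17+10+15=61 → 110/171 = 0.6433
  class_5: TP=183, FN=28+29+25+24+24=130 → 183/313 = 0.5847
Macro-recall = mean = (0.4414 + 0.6286 + 0.5064 + 0.4047 + 0.6433 + 0.5847) / 6 = 0.535

0.535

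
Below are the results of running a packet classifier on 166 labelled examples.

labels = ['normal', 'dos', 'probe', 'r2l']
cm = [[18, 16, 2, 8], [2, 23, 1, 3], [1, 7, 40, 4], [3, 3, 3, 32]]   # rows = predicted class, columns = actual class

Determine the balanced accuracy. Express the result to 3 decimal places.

0.692

Balanced accuracy = mean of per-class recall.
  normal: recall = 18/24 = 0.7500
  dos: recall = 23/49 = 0.4694
  probe: recall = 40/46 = 0.8696
  r2l: recall = 32/47 = 0.6809
Mean = (0.7500 + 0.4694 + 0.8696 + 0.6809) / 4 = 0.692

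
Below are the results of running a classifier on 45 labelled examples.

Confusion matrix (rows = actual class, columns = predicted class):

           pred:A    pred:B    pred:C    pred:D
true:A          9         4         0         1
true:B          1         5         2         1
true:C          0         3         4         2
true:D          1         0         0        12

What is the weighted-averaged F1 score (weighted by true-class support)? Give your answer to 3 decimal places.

Per-class F1 score (2·TP/(2·TP+FP+FN)):
  A: TP=9, FP=1+0+1=2, FN=4+0+1=5 → 18/25 = 0.7200
  B: TP=5, FP=4+3+0=7, FN=1+2+1=4 → 10/21 = 0.4762
  C: TP=4, FP=0+2+0=2, FN=0+3+2=5 → 8/15 = 0.5333
  D: TP=12, FP=1+1+2=4, FN=1+0+0=1 → 24/29 = 0.8276
Weighted-F1 score = Σ (supportᵢ/N)·F1 scoreᵢ with N=45: (14/45)·0.7200 + (9/45)·0.4762 + (9/45)·0.5333 + (13/45)·0.8276 = 0.665

0.665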